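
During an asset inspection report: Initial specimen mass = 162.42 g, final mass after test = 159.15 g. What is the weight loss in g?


Weight loss = initial − final
WL = 162.42 − 159.15 = 3.27 g

3.27 g


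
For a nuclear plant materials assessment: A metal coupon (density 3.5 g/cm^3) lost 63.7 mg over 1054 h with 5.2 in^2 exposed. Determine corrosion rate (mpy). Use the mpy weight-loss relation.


Apply the mpy weight-loss relation: CR = 534 * W / (D * A * T)
Numerator: 534 * 63.7 = 34015.8
Denominator: 3.5 * 5.2 * 1054 = 19182.8
CR = 34015.8 / 19182.8 = 1.77324 mpy

1.77324 mpy


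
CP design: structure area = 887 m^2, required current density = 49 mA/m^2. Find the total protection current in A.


I = area * current density, then convert mA → A (÷1000)
I = 887 * 49 / 1000 = 43.46 A

43.46 A


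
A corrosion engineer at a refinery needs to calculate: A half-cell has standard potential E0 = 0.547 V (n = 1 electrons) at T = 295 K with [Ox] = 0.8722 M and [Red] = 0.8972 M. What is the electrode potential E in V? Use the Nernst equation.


Apply the Nernst equation: E = E0 + (RT/nF)*ln([Ox]/[Red])
Step 1: RT/nF = 8.314*295/(1*96485) = 0.02541981 V
Step 2: [Ox]/[Red] = 0.8722/0.8972 = 0.972136
Step 3: ln(0.972136) = -0.02826
Step 4: correction = 0.02541981 * -0.02826 = -0.001 V
E = 0.547 + -0.001 = 0.546 V

0.546 V


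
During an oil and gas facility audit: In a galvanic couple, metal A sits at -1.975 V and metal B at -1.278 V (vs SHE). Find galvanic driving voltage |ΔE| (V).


Driving voltage is the absolute potential difference.
|ΔE| = |-1.975 − (-1.278)| = 0.697 V

0.697 V


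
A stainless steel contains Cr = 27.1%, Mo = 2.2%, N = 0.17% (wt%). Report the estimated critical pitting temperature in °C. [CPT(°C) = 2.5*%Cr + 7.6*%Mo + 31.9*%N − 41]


Apply the ASTM G48 empirical CPT estimate: CPT(°C) = 2.5*%Cr + 7.6*%Mo + 31.9*%N − 41
2.5*27.1 = 67.75; 7.6*2.2 = 16.72; 31.9*0.17 = 5.423
CPT = 67.75 + 16.72 + 5.423 − 41 = 48.893 °C
Rounded to 0.1 °C: CPT ≈ 48.9 °C

48.9 °C


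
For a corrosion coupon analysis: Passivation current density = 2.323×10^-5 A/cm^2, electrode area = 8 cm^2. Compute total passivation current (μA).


I = i_pass * A, then convert A → μA (×10^6)
I = 2.323×10^-5 * 8 * 10^6 = 185.84 μA

185.84 μA


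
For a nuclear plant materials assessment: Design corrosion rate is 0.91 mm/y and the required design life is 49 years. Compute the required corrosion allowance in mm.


Corrosion allowance = CR × design life
CA = 0.91 * 49 = 44.59 mm

44.59 mm


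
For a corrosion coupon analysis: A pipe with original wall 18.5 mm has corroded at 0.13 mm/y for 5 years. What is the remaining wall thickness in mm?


Remaining wall = original − CR × time
t = 18.5 − 0.13*5 = 18.5 − 0.65 = 17.85 mm

17.85 mm


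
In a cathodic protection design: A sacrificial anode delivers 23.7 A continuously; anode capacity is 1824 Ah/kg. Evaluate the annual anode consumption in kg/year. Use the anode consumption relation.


Annual consumption = current * hours per year / capacity
Rate = 23.7 * 8760 / 1824 = 113.8 kg/year

113.8 kg/year


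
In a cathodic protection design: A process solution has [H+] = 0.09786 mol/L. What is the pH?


pH = −log10[H+]
pH = −log10(0.09786) = 1.01

1.01


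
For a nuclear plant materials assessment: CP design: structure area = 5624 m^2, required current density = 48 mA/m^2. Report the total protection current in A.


I = area * current density, then convert mA → A (÷1000)
I = 5624 * 48 / 1000 = 269.95 A

269.95 A


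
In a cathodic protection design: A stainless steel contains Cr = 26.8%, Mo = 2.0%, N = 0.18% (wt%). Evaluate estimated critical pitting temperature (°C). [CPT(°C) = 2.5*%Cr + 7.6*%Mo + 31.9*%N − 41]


Apply the ASTM G48 empirical CPT estimate: CPT(°C) = 2.5*%Cr + 7.6*%Mo + 31.9*%N − 41
2.5*26.8 = 67; 7.6*2.0 = 15.2; 31.9*0.18 = 5.742
CPT = 67 + 15.2 + 5.742 − 41 = 46.942 °C
Rounded to 0.1 °C: CPT ≈ 46.9 °C

46.9 °C


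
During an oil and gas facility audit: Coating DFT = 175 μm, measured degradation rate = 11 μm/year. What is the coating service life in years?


Service life = thickness / degradation rate
Life = 175 / 11 = 15.9 years

15.9 years


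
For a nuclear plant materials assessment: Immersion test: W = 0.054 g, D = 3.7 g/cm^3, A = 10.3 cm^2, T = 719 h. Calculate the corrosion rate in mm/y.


Apply the mm/y weight-loss relation: CR = 87600 * W / (D * A * T)
Numerator: 87600 * 0.054 = 4730.4
Denominator: 3.7 * 10.3 * 719 = 27401.09
CR = 4730.4 / 27401.09 = 0.1726 mm/y

0.1726 mm/y


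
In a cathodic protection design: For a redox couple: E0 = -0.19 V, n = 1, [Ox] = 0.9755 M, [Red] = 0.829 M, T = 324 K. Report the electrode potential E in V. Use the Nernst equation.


Apply the Nernst equation: E = E0 + (RT/nF)*ln([Ox]/[Red])
Step 1: RT/nF = 8.314*324/(1*96485) = 0.0279187 V
Step 2: [Ox]/[Red] = 0.9755/0.829 = 1.176719
Step 3: ln(1.176719) = 0.16273
Step 4: correction = 0.0279187 * 0.16273 = 0.0045 V
E = -0.19 + 0.0045 = -0.1855 V

-0.1855 V


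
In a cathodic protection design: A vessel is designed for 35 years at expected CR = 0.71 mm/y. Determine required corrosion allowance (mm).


Corrosion allowance = CR × design life
CA = 0.71 * 35 = 24.85 mm

24.85 mm


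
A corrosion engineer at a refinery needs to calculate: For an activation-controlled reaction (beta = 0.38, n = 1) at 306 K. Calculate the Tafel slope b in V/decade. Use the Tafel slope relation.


Apply the Tafel slope relation: b = 2.303*R*T/(beta*n*F)
Numerator: 2.303 * 8.314 * 306 = 5859.03
Denominator: 0.38 * 1 * 96485 = 36664.3
b = 5859.03 / 36664.3 = 0.1598 V/decade

0.1598 V/decade


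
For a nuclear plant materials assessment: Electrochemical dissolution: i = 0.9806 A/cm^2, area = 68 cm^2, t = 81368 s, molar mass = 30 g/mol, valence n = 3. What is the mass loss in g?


Apply Faraday's law: m = i*A*t*M / (n*F)
Total charge passed Q = i*A*t = 0.9806*68*81368 = 5425683.3344 C
m = Q*M/(n*F) = 5425683.3344*30/(3*96485) = 562.334 g

562.334 g


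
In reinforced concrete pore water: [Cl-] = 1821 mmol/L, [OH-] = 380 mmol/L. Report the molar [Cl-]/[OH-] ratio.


Threshold parameter = [Cl-] / [OH-] (molar basis; both in mmol/L, so units cancel)
Ratio = 1821 / 380 = 4.79

4.79


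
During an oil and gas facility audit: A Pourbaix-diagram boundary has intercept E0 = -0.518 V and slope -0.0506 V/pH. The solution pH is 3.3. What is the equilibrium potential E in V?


Apply the Pourbaix line equation: E = E0 + slope*pH
E = -0.518 + (-0.0506)*3.3 = -0.518 + (-0.16698) = -0.68498 V
Rounded to 3 decimal places: E = -0.685 V

-0.685 V


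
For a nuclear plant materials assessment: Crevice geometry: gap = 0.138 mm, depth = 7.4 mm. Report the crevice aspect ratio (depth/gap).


Aspect ratio = depth / gap
Ratio = 7.4 / 0.138 = 53.6

53.6


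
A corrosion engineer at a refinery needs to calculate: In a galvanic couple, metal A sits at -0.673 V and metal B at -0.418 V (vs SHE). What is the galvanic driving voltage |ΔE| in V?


Driving voltage is the absolute potential difference.
|ΔE| = |-0.673 − (-0.418)| = 0.255 V

0.255 V


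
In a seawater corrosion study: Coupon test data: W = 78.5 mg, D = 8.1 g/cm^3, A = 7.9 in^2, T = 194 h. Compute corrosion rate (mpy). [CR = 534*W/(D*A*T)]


Apply the mpy weight-loss relation: CR = 534 * W / (D * A * T)
Numerator: 534 * 78.5 = 41919.0
Denominator: 8.1 * 7.9 * 194 = 12414.06
CR = 41919.0 / 12414.06 = 3.3767 mpy

3.3767 mpy


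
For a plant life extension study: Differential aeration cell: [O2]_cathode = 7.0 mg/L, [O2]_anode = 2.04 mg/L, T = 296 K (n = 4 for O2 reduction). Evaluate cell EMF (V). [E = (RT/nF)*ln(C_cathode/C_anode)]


Apply the Nernst concentration-cell relation: E = (RT/nF)*ln(C_cathode/C_anode)
RT/nF = 8.314*296/(4*96485) = 0.00637649 V
ln(7.0/2.04) = 1.23296
E = 0.00637649 * 1.23296 = 0.00786 V

0.00786 V


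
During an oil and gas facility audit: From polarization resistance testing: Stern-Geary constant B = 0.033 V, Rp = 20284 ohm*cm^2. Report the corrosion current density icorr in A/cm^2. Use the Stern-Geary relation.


Apply the Stern-Geary relation: icorr = B / Rp
icorr = 0.033 / 20284 = 1.627×10^-6 A/cm^2

1.627×10^-6 A/cm^2


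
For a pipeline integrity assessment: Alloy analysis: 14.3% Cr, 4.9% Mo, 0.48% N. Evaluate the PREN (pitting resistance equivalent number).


Apply the PREN formula: PREN = Cr + 3.3*Mo + 16*N
PREN = 14.3 + 3.3*4.9 + 16*0.48
PREN = 14.3 + 16.17 + 7.68 = 38.15

38.15


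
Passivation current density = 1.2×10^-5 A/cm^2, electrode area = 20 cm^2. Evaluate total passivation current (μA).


I = i_pass * A, then convert A → μA (×10^6)
I = 1.2×10^-5 * 20 * 10^6 = 240.0 μA

240.0 μA


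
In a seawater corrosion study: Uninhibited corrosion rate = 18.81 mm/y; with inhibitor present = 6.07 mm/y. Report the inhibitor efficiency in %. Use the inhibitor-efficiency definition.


Apply the inhibitor-efficiency definition: IE = (CR_blank − CR_inh)/CR_blank × 100
IE = (18.81 − 6.07) / 18.81 × 100
IE = 12.74 / 18.81 × 100 = 67.7 %

67.7 %


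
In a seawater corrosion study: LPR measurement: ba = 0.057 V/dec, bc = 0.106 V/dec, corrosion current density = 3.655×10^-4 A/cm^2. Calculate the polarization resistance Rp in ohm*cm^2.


Apply the Stern-Geary equation: Rp = ba*bc / (2.303*icorr*(ba+bc))
ba*bc = 0.057*0.106 = 0.006042
ba+bc = 0.163; 2.303*icorr*(ba+bc) = 2.303*3.655×10^-4*0.163 = 1.3720468×10^-4
Rp = 0.006042 / 1.3720468×10^-4 = 44.04 ohm*cm^2

44.04 ohm*cm^2


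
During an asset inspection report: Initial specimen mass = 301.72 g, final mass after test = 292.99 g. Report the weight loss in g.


Weight loss = initial − final
WL = 301.72 − 292.99 = 8.73 g

8.73 g


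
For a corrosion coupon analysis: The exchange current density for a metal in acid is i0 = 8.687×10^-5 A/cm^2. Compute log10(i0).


i0 = 8.687×10^-5 A/cm^2
log10(i0) = -4.061

-4.061


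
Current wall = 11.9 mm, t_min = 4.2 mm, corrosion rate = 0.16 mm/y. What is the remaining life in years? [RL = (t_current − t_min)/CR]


Apply the remaining-life relation: RL = (t_current − t_min) / CR
RL = (11.9 − 4.2) / 0.16 = 7.7 / 0.16 = 48.1 years

48.1 years


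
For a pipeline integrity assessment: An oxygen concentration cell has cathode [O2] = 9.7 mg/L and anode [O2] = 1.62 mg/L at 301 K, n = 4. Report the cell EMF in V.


Apply the Nernst concentration-cell relation: E = (RT/nF)*ln(C_cathode/C_anode)
RT/nF = 8.314*301/(4*96485) = 0.0064842 V
ln(9.7/1.62) = 1.7897
E = 0.0064842 * 1.7897 = 0.0116 V

0.0116 V


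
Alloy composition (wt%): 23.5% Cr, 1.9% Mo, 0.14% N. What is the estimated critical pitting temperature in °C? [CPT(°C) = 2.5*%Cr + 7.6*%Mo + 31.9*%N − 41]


Apply the ASTM G48 empirical CPT estimate: CPT(°C) = 2.5*%Cr + 7.6*%Mo + 31.9*%N − 41
2.5*23.5 = 58.75; 7.6*1.9 = 14.44; 31.9*0.14 = 4.466
CPT = 58.75 + 14.44 + 4.466 − 41 = 36.656 °C
Rounded to 0.1 °C: CPT ≈ 36.7 °C

36.7 °C


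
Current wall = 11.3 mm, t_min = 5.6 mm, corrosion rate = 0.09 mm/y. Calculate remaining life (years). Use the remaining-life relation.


Apply the remaining-life relation: RL = (t_current − t_min) / CR
RL = (11.3 − 5.6) / 0.09 = 5.7 / 0.09 = 63.3 years

63.3 years


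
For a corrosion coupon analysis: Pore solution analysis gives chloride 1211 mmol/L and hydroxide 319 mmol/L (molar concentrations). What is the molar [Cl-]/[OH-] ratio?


Threshold parameter = [Cl-] / [OH-] (molar basis; both in mmol/L, so units cancel)
Ratio = 1211 / 319 = 3.8

3.8


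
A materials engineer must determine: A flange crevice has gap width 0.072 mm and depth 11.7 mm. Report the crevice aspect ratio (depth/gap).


Aspect ratio = depth / gap
Ratio = 11.7 / 0.072 = 162.5

162.5


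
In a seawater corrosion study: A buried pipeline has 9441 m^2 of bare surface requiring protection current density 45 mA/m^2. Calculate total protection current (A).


I = area * current density, then convert mA → A (÷1000)
I = 9441 * 45 / 1000 = 424.85 A

424.85 A


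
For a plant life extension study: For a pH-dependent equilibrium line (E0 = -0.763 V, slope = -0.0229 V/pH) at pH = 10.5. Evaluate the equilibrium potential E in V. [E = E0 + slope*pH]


Apply the Pourbaix line equation: E = E0 + slope*pH
E = -0.763 + (-0.0229)*10.5 = -0.763 + (-0.24045) = -1.00345 V
Rounded to 3 decimal places: E = -1.003 V

-1.003 V


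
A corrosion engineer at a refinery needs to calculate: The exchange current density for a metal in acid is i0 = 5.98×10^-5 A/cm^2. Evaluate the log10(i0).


i0 = 5.98×10^-5 A/cm^2
log10(i0) = -4.223

-4.223


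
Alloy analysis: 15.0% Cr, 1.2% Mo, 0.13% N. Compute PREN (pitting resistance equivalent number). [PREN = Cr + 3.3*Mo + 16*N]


Apply the PREN formula: PREN = Cr + 3.3*Mo + 16*N
PREN = 15.0 + 3.3*1.2 + 16*0.13
PREN = 15.0 + 3.96 + 2.08 = 21.04

21.04


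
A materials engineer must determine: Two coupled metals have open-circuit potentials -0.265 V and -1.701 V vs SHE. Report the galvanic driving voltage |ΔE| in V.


Driving voltage is the absolute potential difference.
|ΔE| = |-0.265 − (-1.701)| = 1.436 V

1.436 V


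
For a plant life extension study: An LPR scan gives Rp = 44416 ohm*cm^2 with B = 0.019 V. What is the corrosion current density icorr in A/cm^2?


Apply the Stern-Geary relation: icorr = B / Rp
icorr = 0.019 / 44416 = 4.278×10^-7 A/cm^2

4.278×10^-7 A/cm^2


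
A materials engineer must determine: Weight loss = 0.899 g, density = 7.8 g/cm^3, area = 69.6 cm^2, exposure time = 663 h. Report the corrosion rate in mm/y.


Apply the mm/y weight-loss relation: CR = 87600 * W / (D * A * T)
Numerator: 87600 * 0.899 = 78752.4
Denominator: 7.8 * 69.6 * 663 = 359929.44
CR = 78752.4 / 359929.44 = 0.2188 mm/y

0.2188 mm/y


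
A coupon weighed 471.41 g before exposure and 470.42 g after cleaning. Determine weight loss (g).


Weight loss = initial − final
WL = 471.41 − 470.42 = 0.99 g

0.99 g


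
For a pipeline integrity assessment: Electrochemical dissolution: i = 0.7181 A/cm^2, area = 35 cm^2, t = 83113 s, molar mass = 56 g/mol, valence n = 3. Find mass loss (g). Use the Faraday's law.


Apply Faraday's law: m = i*A*t*M / (n*F)
Total charge passed Q = i*A*t = 0.7181*35*83113 = 2088920.5855 C
m = Q*M/(n*F) = 2088920.5855*56/(3*96485) = 404.1373 g

404.1373 g


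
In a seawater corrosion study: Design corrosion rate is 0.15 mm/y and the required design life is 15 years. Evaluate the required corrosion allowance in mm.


Corrosion allowance = CR × design life
CA = 0.15 * 15 = 2.25 mm

2.25 mm


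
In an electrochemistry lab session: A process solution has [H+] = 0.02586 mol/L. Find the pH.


pH = −log10[H+]
pH = −log10(0.02586) = 1.59

1.59


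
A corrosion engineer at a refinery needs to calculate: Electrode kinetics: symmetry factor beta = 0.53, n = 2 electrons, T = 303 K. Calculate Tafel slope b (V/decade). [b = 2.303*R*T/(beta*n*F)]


Apply the Tafel slope relation: b = 2.303*R*T/(beta*n*F)
Numerator: 2.303 * 8.314 * 303 = 5801.58
Denominator: 0.53 * 2 * 96485 = 102274.1
b = 5801.58 / 102274.1 = 0.0567 V/decade

0.0567 V/decade


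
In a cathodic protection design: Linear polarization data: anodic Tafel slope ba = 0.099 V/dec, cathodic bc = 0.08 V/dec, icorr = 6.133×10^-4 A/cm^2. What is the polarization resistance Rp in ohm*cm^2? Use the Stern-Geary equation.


Apply the Stern-Geary equation: Rp = ba*bc / (2.303*icorr*(ba+bc))
ba*bc = 0.099*0.08 = 0.00792
ba+bc = 0.179; 2.303*icorr*(ba+bc) = 2.303*6.133×10^-4*0.179 = 2.5282495×10^-4
Rp = 0.00792 / 2.5282495×10^-4 = 31.3 ohm*cm^2

31.3 ohm*cm^2


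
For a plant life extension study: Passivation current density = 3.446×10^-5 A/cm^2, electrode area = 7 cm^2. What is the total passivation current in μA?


I = i_pass * A, then convert A → μA (×10^6)
I = 3.446×10^-5 * 7 * 10^6 = 241.22 μA

241.22 μA


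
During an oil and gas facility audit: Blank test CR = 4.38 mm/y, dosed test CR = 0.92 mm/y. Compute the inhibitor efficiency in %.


Apply the inhibitor-efficiency definition: IE = (CR_blank − CR_inh)/CR_blank × 100
IE = (4.38 − 0.92) / 4.38 × 100
IE = 3.46 / 4.38 × 100 = 79.0 %

79.0 %


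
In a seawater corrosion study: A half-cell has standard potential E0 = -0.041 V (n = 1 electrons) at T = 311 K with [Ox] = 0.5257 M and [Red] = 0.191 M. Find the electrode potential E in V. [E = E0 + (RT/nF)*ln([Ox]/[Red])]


Apply the Nernst equation: E = E0 + (RT/nF)*ln([Ox]/[Red])
Step 1: RT/nF = 8.314*311/(1*96485) = 0.02679851 V
Step 2: [Ox]/[Red] = 0.5257/0.191 = 2.752356
Step 3: ln(2.752356) = 1.012457
Step 4: correction = 0.02679851 * 1.012457 = 0.0271 V
E = -0.041 + 0.0271 = -0.0139 V

-0.0139 V


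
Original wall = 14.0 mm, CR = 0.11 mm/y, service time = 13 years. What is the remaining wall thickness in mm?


Remaining wall = original − CR × time
t = 14.0 − 0.11*13 = 14.0 − 1.43 = 12.57 mm

12.57 mm


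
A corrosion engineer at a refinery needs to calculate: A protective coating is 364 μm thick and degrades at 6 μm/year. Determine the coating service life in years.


Service life = thickness / degradation rate
Life = 364 / 6 = 60.7 years

60.7 years


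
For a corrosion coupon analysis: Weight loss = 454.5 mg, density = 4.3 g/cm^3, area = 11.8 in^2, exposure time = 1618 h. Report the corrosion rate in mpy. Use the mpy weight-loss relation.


Apply the mpy weight-loss relation: CR = 534 * W / (D * A * T)
Numerator: 534 * 454.5 = 242703.0
Denominator: 4.3 * 11.8 * 1618 = 82097.32
CR = 242703.0 / 82097.32 = 2.956 mpy

2.956 mpy


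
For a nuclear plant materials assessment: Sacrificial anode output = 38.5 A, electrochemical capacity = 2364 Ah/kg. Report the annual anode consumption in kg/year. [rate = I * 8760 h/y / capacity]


Annual consumption = current * hours per year / capacity
Rate = 38.5 * 8760 / 2364 = 142.7 kg/year

142.7 kg/year


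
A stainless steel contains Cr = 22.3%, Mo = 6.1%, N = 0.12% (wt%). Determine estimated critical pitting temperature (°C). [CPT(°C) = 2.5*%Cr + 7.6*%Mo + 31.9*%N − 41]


Apply the ASTM G48 empirical CPT estimate: CPT(°C) = 2.5*%Cr + 7.6*%Mo + 31.9*%N − 41
2.5*22.3 = 55.75; 7.6*6.1 = 46.36; 31.9*0.12 = 3.828
CPT = 55.75 + 46.36 + 3.828 − 41 = 64.938 °C
Rounded to 0.1 °C: CPT ≈ 64.9 °C

64.9 °C


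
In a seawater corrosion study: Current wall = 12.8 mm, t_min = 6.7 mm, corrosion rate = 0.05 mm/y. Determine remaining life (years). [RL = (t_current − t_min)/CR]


Apply the remaining-life relation: RL = (t_current − t_min) / CR
RL = (12.8 − 6.7) / 0.05 = 6.1 / 0.05 = 122.0 years

122.0 years


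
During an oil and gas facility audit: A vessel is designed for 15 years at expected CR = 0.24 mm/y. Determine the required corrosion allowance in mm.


Corrosion allowance = CR × design life
CA = 0.24 * 15 = 3.6 mm

3.6 mm


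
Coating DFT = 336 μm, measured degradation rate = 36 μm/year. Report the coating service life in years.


Service life = thickness / degradation rate
Life = 336 / 36 = 9.3 years

9.3 years


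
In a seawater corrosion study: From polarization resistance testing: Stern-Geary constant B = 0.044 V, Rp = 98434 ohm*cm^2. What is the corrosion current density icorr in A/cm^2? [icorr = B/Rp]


Apply the Stern-Geary relation: icorr = B / Rp
icorr = 0.044 / 98434 = 4.47×10^-7 A/cm^2

4.47×10^-7 A/cm^2


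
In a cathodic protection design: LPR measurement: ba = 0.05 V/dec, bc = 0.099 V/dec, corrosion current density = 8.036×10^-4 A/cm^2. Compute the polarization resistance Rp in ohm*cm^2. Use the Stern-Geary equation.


Apply the Stern-Geary equation: Rp = ba*bc / (2.303*icorr*(ba+bc))
ba*bc = 0.05*0.099 = 0.00495
ba+bc = 0.149; 2.303*icorr*(ba+bc) = 2.303*8.036×10^-4*0.149 = 2.7575293×10^-4
Rp = 0.00495 / 2.7575293×10^-4 = 18.0 ohm*cm^2

18.0 ohm*cm^2


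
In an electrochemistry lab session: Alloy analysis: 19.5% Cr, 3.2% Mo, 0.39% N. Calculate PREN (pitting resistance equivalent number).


Apply the PREN formula: PREN = Cr + 3.3*Mo + 16*N
PREN = 19.5 + 3.3*3.2 + 16*0.39
PREN = 19.5 + 10.56 + 6.24 = 36.3

36.3


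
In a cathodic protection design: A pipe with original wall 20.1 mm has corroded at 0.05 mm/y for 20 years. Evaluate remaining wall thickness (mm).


Remaining wall = original − CR × time
t = 20.1 − 0.05*20 = 20.1 − 1.0 = 19.1 mm

19.1 mm


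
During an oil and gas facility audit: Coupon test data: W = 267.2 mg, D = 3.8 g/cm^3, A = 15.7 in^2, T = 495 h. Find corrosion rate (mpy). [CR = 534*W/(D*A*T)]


Apply the mpy weight-loss relation: CR = 534 * W / (D * A * T)
Numerator: 534 * 267.2 = 142684.8
Denominator: 3.8 * 15.7 * 495 = 29531.7
CR = 142684.8 / 29531.7 = 4.8316 mpy

4.8316 mpy


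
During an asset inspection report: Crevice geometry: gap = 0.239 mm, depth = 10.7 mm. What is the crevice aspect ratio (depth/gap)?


Aspect ratio = depth / gap
Ratio = 10.7 / 0.239 = 44.8

44.8


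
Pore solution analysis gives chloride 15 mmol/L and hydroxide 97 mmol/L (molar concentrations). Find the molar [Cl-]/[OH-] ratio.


Threshold parameter = [Cl-] / [OH-] (molar basis; both in mmol/L, so units cancel)
Ratio = 15 / 97 = 0.15

0.15


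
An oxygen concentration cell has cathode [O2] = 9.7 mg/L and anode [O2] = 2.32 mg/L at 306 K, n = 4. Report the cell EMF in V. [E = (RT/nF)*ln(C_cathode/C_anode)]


Apply the Nernst concentration-cell relation: E = (RT/nF)*ln(C_cathode/C_anode)
RT/nF = 8.314*306/(4*96485) = 0.00659192 V
ln(9.7/2.32) = 1.43056
E = 0.00659192 * 1.43056 = 0.00943 V

0.00943 V


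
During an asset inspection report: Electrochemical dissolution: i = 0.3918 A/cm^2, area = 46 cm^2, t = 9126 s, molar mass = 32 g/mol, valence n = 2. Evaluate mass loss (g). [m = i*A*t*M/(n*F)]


Apply Faraday's law: m = i*A*t*M / (n*F)
Total charge passed Q = i*A*t = 0.3918*46*9126 = 164476.0728 C
m = Q*M/(n*F) = 164476.0728*32/(2*96485) = 27.2749 g

27.2749 g


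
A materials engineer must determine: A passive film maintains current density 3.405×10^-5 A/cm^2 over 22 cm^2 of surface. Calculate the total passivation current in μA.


I = i_pass * A, then convert A → μA (×10^6)
I = 3.405×10^-5 * 22 * 10^6 = 749.1 μA

749.1 μA


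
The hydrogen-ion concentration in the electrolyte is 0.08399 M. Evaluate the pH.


pH = −log10[H+]
pH = −log10(0.08399) = 1.08

1.08


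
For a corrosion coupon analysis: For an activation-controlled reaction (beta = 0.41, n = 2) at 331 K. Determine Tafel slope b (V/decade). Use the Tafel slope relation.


Apply the Tafel slope relation: b = 2.303*R*T/(beta*n*F)
Numerator: 2.303 * 8.314 * 331 = 6337.7
Denominator: 0.41 * 2 * 96485 = 79117.7
b = 6337.7 / 79117.7 = 0.0801 V/decade

0.0801 V/decade


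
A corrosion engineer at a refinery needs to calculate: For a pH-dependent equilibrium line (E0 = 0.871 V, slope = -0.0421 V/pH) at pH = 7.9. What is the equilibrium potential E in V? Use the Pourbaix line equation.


Apply the Pourbaix line equation: E = E0 + slope*pH
E = 0.871 + (-0.0421)*7.9 = 0.871 + (-0.33259) = 0.53841 V
Rounded to 3 decimal places: E = 0.538 V

0.538 V


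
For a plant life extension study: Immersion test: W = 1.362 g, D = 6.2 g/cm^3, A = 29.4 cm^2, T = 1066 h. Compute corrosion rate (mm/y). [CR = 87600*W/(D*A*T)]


Apply the mm/y weight-loss relation: CR = 87600 * W / (D * A * T)
Numerator: 87600 * 1.362 = 119311.2
Denominator: 6.2 * 29.4 * 1066 = 194310.48
CR = 119311.2 / 194310.48 = 0.61402 mm/y

0.61402 mm/y


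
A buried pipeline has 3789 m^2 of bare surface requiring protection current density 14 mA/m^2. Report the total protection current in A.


I = area * current density, then convert mA → A (÷1000)
I = 3789 * 14 / 1000 = 53.05 A

53.05 A


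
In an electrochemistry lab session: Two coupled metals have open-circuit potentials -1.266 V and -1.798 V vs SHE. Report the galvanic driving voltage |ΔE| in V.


Driving voltage is the absolute potential difference.
|ΔE| = |-1.266 − (-1.798)| = 0.532 V

0.532 V


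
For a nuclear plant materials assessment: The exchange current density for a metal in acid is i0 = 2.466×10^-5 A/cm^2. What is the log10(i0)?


i0 = 2.466×10^-5 A/cm^2
log10(i0) = -4.608

-4.608


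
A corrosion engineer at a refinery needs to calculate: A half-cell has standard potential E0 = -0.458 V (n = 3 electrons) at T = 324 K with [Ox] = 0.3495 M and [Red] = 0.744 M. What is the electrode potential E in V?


Apply the Nernst equation: E = E0 + (RT/nF)*ln([Ox]/[Red])
Step 1: RT/nF = 8.314*324/(3*96485) = 0.00930623 V
Step 2: [Ox]/[Red] = 0.3495/0.744 = 0.469758
Step 3: ln(0.469758) = -0.755538
Step 4: correction = 0.00930623 * -0.755538 = -0.007 V
E = -0.458 + -0.007 = -0.465 V

-0.465 V


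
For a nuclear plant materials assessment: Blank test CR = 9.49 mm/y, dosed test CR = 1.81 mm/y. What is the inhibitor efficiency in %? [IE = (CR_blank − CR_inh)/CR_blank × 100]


Apply the inhibitor-efficiency definition: IE = (CR_blank − CR_inh)/CR_blank × 100
IE = (9.49 − 1.81) / 9.49 × 100
IE = 7.68 / 9.49 × 100 = 80.9 %

80.9 %


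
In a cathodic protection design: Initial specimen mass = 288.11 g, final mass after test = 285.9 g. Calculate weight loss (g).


Weight loss = initial − final
WL = 288.11 − 285.9 = 2.21 g

2.21 g


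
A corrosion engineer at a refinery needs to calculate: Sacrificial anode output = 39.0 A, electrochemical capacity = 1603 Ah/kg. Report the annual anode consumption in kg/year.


Annual consumption = current * hours per year / capacity
Rate = 39.0 * 8760 / 1603 = 213.1 kg/year

213.1 kg/year


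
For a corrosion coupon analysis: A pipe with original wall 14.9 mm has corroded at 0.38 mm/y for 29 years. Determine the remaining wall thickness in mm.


Remaining wall = original − CR × time
t = 14.9 − 0.38*29 = 14.9 − 11.02 = 3.88 mm

3.88 mm


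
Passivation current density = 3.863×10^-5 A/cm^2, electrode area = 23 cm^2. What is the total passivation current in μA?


I = i_pass * A, then convert A → μA (×10^6)
I = 3.863×10^-5 * 23 * 10^6 = 888.49 μA

888.49 μA


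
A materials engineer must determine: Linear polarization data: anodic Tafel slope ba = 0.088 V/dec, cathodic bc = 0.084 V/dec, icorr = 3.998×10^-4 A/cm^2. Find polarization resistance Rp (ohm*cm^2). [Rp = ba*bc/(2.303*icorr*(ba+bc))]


Apply the Stern-Geary equation: Rp = ba*bc / (2.303*icorr*(ba+bc))
ba*bc = 0.088*0.084 = 0.007392
ba+bc = 0.172; 2.303*icorr*(ba+bc) = 2.303*3.998×10^-4*0.172 = 1.5836718×10^-4
Rp = 0.007392 / 1.5836718×10^-4 = 46.7 ohm*cm^2

46.7 ohm*cm^2


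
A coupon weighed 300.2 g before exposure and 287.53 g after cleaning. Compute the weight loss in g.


Weight loss = initial − final
WL = 300.2 − 287.53 = 12.67 g

12.67 g


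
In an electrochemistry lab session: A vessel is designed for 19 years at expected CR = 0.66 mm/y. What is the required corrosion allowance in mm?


Corrosion allowance = CR × design life
CA = 0.66 * 19 = 12.54 mm

12.54 mm


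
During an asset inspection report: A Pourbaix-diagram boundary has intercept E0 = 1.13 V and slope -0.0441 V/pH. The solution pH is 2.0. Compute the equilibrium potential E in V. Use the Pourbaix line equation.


Apply the Pourbaix line equation: E = E0 + slope*pH
E = 1.13 + (-0.0441)*2.0 = 1.13 + (-0.0882) = 1.0418 V
Rounded to 4 decimal places: E = 1.0418 V

1.0418 V


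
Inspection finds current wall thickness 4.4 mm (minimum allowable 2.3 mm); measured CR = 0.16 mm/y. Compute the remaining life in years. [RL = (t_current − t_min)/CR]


Apply the remaining-life relation: RL = (t_current − t_min) / CR
RL = (4.4 − 2.3) / 0.16 = 2.1 / 0.16 = 13.1 years

13.1 years


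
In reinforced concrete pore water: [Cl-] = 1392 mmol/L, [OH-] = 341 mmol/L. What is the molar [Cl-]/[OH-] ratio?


Threshold parameter = [Cl-] / [OH-] (molar basis; both in mmol/L, so units cancel)
Ratio = 1392 / 341 = 4.08

4.08


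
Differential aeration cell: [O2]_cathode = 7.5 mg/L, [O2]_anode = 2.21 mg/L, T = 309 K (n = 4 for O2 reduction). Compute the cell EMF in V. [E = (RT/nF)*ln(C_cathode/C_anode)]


Apply the Nernst concentration-cell relation: E = (RT/nF)*ln(C_cathode/C_anode)
RT/nF = 8.314*309/(4*96485) = 0.00665654 V
ln(7.5/2.21) = 1.22191
E = 0.00665654 * 1.22191 = 0.00813 V

0.00813 V


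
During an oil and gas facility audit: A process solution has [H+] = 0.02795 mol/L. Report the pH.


pH = −log10[H+]
pH = −log10(0.02795) = 1.55

1.55


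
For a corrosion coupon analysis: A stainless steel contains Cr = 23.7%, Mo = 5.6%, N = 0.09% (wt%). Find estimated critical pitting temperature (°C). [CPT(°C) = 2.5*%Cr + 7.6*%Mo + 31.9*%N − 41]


Apply the ASTM G48 empirical CPT estimate: CPT(°C) = 2.5*%Cr + 7.6*%Mo + 31.9*%N − 41
2.5*23.7 = 59.25; 7.6*5.6 = 42.56; 31.9*0.09 = 2.871
CPT = 59.25 + 42.56 + 2.871 − 41 = 63.681 °C
Rounded to 0.1 °C: CPT ≈ 63.7 °C

63.7 °C


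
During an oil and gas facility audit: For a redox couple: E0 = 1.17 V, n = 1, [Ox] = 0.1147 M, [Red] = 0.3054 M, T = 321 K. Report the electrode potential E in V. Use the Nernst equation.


Apply the Nernst equation: E = E0 + (RT/nF)*ln([Ox]/[Red])
Step 1: RT/nF = 8.314*321/(1*96485) = 0.0276602 V
Step 2: [Ox]/[Red] = 0.1147/0.3054 = 0.375573
Step 3: ln(0.375573) = -0.979302
Step 4: correction = 0.0276602 * -0.979302 = -0.027 V
E = 1.17 + -0.027 = 1.143 V

1.143 V


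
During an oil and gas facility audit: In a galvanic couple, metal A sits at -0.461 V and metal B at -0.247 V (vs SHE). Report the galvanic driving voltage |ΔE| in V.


Driving voltage is the absolute potential difference.
|ΔE| = |-0.461 − (-0.247)| = 0.214 V

0.214 V


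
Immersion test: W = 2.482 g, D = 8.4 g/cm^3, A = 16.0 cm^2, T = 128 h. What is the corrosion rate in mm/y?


Apply the mm/y weight-loss relation: CR = 87600 * W / (D * A * T)
Numerator: 87600 * 2.482 = 217423.2
Denominator: 8.4 * 16.0 * 128 = 17203.2
CR = 217423.2 / 17203.2 = 12.638532 mm/y

12.638532 mm/y


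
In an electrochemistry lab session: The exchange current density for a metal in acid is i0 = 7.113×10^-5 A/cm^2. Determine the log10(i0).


i0 = 7.113×10^-5 A/cm^2
log10(i0) = -4.148

-4.148


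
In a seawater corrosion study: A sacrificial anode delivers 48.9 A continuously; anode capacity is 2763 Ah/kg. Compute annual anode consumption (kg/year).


Annual consumption = current * hours per year / capacity
Rate = 48.9 * 8760 / 2763 = 155.0 kg/year

155.0 kg/year


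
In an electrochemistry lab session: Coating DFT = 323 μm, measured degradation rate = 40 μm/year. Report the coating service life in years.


Service life = thickness / degradation rate
Life = 323 / 40 = 8.1 years

8.1 years


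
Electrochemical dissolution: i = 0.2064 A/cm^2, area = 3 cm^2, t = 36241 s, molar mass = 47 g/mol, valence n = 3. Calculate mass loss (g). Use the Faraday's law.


Apply Faraday's law: m = i*A*t*M / (n*F)
Total charge passed Q = i*A*t = 0.2064*3*36241 = 22440.4272 C
m = Q*M/(n*F) = 22440.4272*47/(3*96485) = 3.644 g

3.644 g


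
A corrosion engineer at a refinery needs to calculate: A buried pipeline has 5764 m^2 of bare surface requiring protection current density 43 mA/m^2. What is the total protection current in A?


I = area * current density, then convert mA → A (÷1000)
I = 5764 * 43 / 1000 = 247.85 A

247.85 A


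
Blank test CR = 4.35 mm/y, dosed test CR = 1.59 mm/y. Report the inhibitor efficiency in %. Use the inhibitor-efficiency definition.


Apply the inhibitor-efficiency definition: IE = (CR_blank − CR_inh)/CR_blank × 100
IE = (4.35 − 1.59) / 4.35 × 100
IE = 2.76 / 4.35 × 100 = 63.4 %

63.4 %


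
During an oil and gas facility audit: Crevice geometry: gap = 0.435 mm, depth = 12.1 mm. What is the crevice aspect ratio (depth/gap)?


Aspect ratio = depth / gap
Ratio = 12.1 / 0.435 = 27.8

27.8


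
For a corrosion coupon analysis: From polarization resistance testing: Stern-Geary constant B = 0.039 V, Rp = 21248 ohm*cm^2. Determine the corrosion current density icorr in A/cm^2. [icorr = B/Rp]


Apply the Stern-Geary relation: icorr = B / Rp
icorr = 0.039 / 21248 = 1.835×10^-6 A/cm^2

1.835×10^-6 A/cm^2


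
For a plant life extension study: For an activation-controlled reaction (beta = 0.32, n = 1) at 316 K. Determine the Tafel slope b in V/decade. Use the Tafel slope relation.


Apply the Tafel slope relation: b = 2.303*R*T/(beta*n*F)
Numerator: 2.303 * 8.314 * 316 = 6050.5
Denominator: 0.32 * 1 * 96485 = 30875.2
b = 6050.5 / 30875.2 = 0.196 V/decade

0.196 V/decade


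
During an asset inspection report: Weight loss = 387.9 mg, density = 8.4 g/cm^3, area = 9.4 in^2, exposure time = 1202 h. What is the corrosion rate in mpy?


Apply the mpy weight-loss relation: CR = 534 * W / (D * A * T)
Numerator: 534 * 387.9 = 207138.6
Denominator: 8.4 * 9.4 * 1202 = 94909.92
CR = 207138.6 / 94909.92 = 2.182 mpy

2.182 mpy


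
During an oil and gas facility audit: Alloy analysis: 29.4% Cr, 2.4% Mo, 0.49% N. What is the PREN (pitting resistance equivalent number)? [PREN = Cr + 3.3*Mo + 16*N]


Apply the PREN formula: PREN = Cr + 3.3*Mo + 16*N
PREN = 29.4 + 3.3*2.4 + 16*0.49
PREN = 29.4 + 7.92 + 7.84 = 45.16

45.16


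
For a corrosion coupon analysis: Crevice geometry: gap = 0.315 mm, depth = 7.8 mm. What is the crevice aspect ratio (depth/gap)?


Aspect ratio = depth / gap
Ratio = 7.8 / 0.315 = 24.8

24.8


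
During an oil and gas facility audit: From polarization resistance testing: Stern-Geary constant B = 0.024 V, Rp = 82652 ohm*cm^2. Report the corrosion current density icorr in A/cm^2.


Apply the Stern-Geary relation: icorr = B / Rp
icorr = 0.024 / 82652 = 2.904×10^-7 A/cm^2

2.904×10^-7 A/cm^2


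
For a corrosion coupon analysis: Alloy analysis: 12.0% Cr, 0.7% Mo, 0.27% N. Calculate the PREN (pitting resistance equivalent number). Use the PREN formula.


Apply the PREN formula: PREN = Cr + 3.3*Mo + 16*N
PREN = 12.0 + 3.3*0.7 + 16*0.27
PREN = 12.0 + 2.31 + 4.32 = 18.63

18.63


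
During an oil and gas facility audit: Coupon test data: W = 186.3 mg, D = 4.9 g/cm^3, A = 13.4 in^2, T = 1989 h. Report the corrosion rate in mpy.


Apply the mpy weight-loss relation: CR = 534 * W / (D * A * T)
Numerator: 534 * 186.3 = 99484.2
Denominator: 4.9 * 13.4 * 1989 = 130597.74
CR = 99484.2 / 130597.74 = 0.7618 mpy

0.7618 mpy


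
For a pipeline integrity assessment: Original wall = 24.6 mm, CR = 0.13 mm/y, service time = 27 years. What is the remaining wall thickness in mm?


Remaining wall = original − CR × time
t = 24.6 − 0.13*27 = 24.6 − 3.51 = 21.09 mm

21.09 mm


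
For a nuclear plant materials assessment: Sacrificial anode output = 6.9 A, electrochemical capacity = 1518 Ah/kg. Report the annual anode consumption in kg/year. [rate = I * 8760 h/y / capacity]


Annual consumption = current * hours per year / capacity
Rate = 6.9 * 8760 / 1518 = 39.8 kg/year

39.8 kg/year


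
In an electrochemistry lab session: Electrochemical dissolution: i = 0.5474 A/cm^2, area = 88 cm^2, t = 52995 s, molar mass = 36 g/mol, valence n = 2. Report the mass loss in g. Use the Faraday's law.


Apply Faraday's law: m = i*A*t*M / (n*F)
Total charge passed Q = i*A*t = 0.5474*88*52995 = 2552832.744 C
m = Q*M/(n*F) = 2552832.744*36/(2*96485) = 476.25008 g

476.25008 g


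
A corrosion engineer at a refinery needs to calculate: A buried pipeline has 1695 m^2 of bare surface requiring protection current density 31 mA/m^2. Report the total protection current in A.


I = area * current density, then convert mA → A (÷1000)
I = 1695 * 31 / 1000 = 52.55 A

52.55 A


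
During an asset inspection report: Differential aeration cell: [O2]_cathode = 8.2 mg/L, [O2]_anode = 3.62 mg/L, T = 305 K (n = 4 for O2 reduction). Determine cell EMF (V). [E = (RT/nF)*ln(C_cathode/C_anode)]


Apply the Nernst concentration-cell relation: E = (RT/nF)*ln(C_cathode/C_anode)
RT/nF = 8.314*305/(4*96485) = 0.00657037 V
ln(8.2/3.62) = 0.81766
E = 0.00657037 * 0.81766 = 0.00537 V

0.00537 V


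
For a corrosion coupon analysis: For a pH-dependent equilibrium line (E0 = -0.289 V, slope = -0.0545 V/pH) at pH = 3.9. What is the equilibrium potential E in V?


Apply the Pourbaix line equation: E = E0 + slope*pH
E = -0.289 + (-0.0545)*3.9 = -0.289 + (-0.21255) = -0.50155 V
Rounded to 3 decimal places: E = -0.502 V

-0.502 V


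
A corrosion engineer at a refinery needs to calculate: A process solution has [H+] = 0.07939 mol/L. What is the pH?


pH = −log10[H+]
pH = −log10(0.07939) = 1.1

1.1


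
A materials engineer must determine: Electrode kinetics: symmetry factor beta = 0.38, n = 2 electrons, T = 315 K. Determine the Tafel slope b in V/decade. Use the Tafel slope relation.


Apply the Tafel slope relation: b = 2.303*R*T/(beta*n*F)
Numerator: 2.303 * 8.314 * 315 = 6031.35
Denominator: 0.38 * 2 * 96485 = 73328.6
b = 6031.35 / 73328.6 = 0.0823 V/decade

0.0823 V/decade


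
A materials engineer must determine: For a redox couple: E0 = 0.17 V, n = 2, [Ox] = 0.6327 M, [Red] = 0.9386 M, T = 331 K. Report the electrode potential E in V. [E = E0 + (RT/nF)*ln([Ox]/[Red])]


Apply the Nernst equation: E = E0 + (RT/nF)*ln([Ox]/[Red])
Step 1: RT/nF = 8.314*331/(2*96485) = 0.01426094 V
Step 2: [Ox]/[Red] = 0.6327/0.9386 = 0.674089
Step 3: ln(0.674089) = -0.394393
Step 4: correction = 0.01426094 * -0.394393 = -0.006 V
E = 0.17 + -0.006 = 0.164 V

0.164 V


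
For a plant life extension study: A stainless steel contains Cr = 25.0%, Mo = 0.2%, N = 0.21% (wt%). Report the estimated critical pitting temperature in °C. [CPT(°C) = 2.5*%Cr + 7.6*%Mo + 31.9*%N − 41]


Apply the ASTM G48 empirical CPT estimate: CPT(°C) = 2.5*%Cr + 7.6*%Mo + 31.9*%N − 41
2.5*25.0 = 62.5; 7.6*0.2 = 1.52; 31.9*0.21 = 6.699
CPT = 62.5 + 1.52 + 6.699 − 41 = 29.719 °C
Rounded to 0.1 °C: CPT ≈ 29.7 °C

29.7 °C


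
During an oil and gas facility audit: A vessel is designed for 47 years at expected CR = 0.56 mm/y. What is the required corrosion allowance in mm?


Corrosion allowance = CR × design life
CA = 0.56 * 47 = 26.32 mm

26.32 mm


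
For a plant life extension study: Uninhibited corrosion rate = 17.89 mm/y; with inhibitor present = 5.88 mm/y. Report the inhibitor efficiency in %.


Apply the inhibitor-efficiency definition: IE = (CR_blank − CR_inh)/CR_blank × 100
IE = (17.89 − 5.88) / 17.89 × 100
IE = 12.01 / 17.89 × 100 = 67.1 %

67.1 %


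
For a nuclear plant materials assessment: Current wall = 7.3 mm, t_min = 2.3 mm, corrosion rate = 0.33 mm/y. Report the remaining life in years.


Apply the remaining-life relation: RL = (t_current − t_min) / CR
RL = (7.3 − 2.3) / 0.33 = 5.0 / 0.33 = 15.2 years

15.2 years


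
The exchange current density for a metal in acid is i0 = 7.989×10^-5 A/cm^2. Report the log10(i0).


i0 = 7.989×10^-5 A/cm^2
log10(i0) = -4.098

-4.098


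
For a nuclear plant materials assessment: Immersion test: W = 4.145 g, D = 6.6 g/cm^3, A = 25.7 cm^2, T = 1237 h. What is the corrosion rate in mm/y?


Apply the mm/y weight-loss relation: CR = 87600 * W / (D * A * T)
Numerator: 87600 * 4.145 = 363102.0
Denominator: 6.6 * 25.7 * 1237 = 209819.94
CR = 363102.0 / 209819.94 = 1.7305 mm/y

1.7305 mm/y


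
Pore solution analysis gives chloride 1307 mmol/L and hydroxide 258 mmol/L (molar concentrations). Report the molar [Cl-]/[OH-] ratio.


Threshold parameter = [Cl-] / [OH-] (molar basis; both in mmol/L, so units cancel)
Ratio = 1307 / 258 = 5.07

5.07


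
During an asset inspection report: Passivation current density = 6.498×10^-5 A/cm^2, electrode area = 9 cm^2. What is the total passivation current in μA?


I = i_pass * A, then convert A → μA (×10^6)
I = 6.498×10^-5 * 9 * 10^6 = 584.82 μA

584.82 μA
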